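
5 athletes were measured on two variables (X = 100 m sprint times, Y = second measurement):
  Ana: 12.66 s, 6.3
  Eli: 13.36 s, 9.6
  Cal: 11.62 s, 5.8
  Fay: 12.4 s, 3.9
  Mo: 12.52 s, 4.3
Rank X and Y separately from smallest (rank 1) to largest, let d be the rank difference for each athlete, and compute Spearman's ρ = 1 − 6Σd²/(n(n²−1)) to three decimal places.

Ranks of variable 1: 4, 5, 1, 2, 3
Ranks of variable 2: 4, 5, 3, 1, 2
d = r₁ − r₂: 0, 0, -2, 1, 1
d²: 0, 0, 4, 1, 1; Σd² = 6
ρ = 1 − 6·6/(5·24) = 1 − 36/120 = 0.700

0.700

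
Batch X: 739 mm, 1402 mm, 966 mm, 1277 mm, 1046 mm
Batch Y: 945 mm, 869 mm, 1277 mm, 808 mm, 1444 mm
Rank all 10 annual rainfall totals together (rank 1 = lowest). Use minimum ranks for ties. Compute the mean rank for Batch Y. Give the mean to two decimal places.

5.20

Sorted (ascending): 739, 808, 869, 945, 966, 1046, 1277, 1277, 1402, 1444
The 2 values of 1277 occupy positions 7–8 → each gets rank 7.
Batch Y values → pooled ranks: 945→4, 869→3, 1277→7, 808→2, 1444→10
Mean rank = (4 + 3 + 7 + 2 + 10) / 5 = 5.20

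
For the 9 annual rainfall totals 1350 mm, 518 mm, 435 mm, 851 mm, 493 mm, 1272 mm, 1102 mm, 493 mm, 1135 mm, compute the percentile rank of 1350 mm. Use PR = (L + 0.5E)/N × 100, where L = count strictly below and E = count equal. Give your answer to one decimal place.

N = 9.
Strictly below 1350: 8. Equal to 1350: 1.
PR = (8 + 0.5·1)/9 × 100 = 94.4

94.4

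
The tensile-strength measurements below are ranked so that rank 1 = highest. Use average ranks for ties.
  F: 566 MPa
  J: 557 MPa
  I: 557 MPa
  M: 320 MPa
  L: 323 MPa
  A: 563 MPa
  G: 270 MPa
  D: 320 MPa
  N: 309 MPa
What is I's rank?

3.5

Sorted (descending): 566, 563, 557, 557, 323, 320, 320, 309, 270
The 2 values of 557 occupy positions 3–4 → average rank (3+4)/2 = 3.5.
The 2 values of 320 occupy positions 6–7 → average rank (6+7)/2 = 6.5.
I has value 557 MPa → rank 3.5.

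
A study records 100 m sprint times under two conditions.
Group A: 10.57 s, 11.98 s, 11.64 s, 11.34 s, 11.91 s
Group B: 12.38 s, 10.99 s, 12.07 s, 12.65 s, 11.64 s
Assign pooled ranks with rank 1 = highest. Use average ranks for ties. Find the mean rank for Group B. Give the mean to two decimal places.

4.30

Sorted (descending): 12.65, 12.38, 12.07, 11.98, 11.91, 11.64, 11.64, 11.34, 10.99, 10.57
The 2 values of 11.64 occupy positions 6–7 → average rank (6+7)/2 = 6.5.
Group B values → pooled ranks: 12.38→2, 10.99→9, 12.07→3, 12.65→1, 11.64→6.5
Mean rank = (2 + 9 + 3 + 1 + 6.5) / 5 = 4.30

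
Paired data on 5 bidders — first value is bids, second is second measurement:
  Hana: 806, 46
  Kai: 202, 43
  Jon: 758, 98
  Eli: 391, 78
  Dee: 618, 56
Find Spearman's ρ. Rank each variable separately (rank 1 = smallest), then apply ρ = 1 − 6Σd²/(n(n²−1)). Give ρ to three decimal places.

Ranks of variable 1: 5, 1, 4, 2, 3
Ranks of variable 2: 2, 1, 5, 4, 3
d = r₁ − r₂: 3, 0, -1, -2, 0
d²: 9, 0, 1, 4, 0; Σd² = 14
ρ = 1 − 6·14/(5·24) = 1 − 84/120 = 0.300

0.300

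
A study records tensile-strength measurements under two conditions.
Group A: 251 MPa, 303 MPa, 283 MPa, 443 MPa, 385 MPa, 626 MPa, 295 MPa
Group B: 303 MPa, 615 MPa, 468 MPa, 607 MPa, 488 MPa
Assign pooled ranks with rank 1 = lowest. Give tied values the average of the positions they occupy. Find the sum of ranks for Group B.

Sorted (ascending): 251, 283, 295, 303, 303, 385, 443, 468, 488, 607, 615, 626
The 2 values of 303 occupy positions 4–5 → average rank (4+5)/2 = 4.5.
Group B values → pooled ranks: 303→4.5, 615→11, 468→8, 607→10, 488→9
Rank sum = 4.5 + 11 + 8 + 10 + 9 = 42.5

42.5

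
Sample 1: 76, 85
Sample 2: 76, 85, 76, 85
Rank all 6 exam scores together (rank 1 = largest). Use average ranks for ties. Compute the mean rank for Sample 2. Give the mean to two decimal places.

Sorted (descending): 85, 85, 85, 76, 76, 76
The 3 values of 85 occupy positions 1–3 → average rank 2.
The 3 values of 76 occupy positions 4–6 → average rank 5.
Sample 2 values → pooled ranks: 76→5, 85→2, 76→5, 85→2
Mean rank = (5 + 2 + 5 + 2) / 4 = 3.50

3.50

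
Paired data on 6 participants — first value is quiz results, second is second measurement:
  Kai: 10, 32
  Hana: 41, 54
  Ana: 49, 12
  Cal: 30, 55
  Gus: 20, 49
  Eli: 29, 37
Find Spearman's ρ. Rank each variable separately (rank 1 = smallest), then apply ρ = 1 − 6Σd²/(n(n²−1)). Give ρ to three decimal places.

0.029

Ranks of variable 1: 1, 5, 6, 4, 2, 3
Ranks of variable 2: 2, 5, 1, 6, 4, 3
d = r₁ − r₂: -1, 0, 5, -2, -2, 0
d²: 1, 0, 25, 4, 4, 0; Σd² = 34
ρ = 1 − 6·34/(6·35) = 1 − 204/210 = 0.029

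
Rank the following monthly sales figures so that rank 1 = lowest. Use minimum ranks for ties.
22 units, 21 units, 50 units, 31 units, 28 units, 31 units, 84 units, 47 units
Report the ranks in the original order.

2, 1, 7, 4, 3, 4, 8, 6

Sorted (ascending): 21, 22, 28, 31, 31, 47, 50, 84
The 2 values of 31 occupy positions 4–5 → each gets rank 4.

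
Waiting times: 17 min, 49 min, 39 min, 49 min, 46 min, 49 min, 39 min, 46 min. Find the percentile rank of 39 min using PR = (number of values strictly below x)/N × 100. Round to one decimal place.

N = 8.
Strictly below 39: 1. Equal to 39: 2.
PR = 1/8 × 100 = 12.5

12.5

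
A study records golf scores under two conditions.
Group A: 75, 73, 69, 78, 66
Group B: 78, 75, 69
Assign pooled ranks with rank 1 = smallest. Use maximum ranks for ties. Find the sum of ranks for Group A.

22

Sorted (ascending): 66, 69, 69, 73, 75, 75, 78, 78
The 2 values of 69 occupy positions 2–3 → each gets rank 3.
The 2 values of 75 occupy positions 5–6 → each gets rank 6.
The 2 values of 78 occupy positions 7–8 → each gets rank 8.
Group A values → pooled ranks: 75→6, 73→4, 69→3, 78→8, 66→1
Rank sum = 6 + 4 + 3 + 8 + 1 = 22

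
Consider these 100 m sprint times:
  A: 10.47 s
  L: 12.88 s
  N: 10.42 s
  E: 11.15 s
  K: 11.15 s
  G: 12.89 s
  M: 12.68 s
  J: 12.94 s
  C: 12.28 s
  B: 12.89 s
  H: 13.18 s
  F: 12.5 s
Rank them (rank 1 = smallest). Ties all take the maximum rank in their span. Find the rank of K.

4

Sorted (ascending): 10.42, 10.47, 11.15, 11.15, 12.28, 12.5, 12.68, 12.88, 12.89, 12.89, 12.94, 13.18
The 2 values of 11.15 occupy positions 3–4 → each gets rank 4.
The 2 values of 12.89 occupy positions 9–10 → each gets rank 10.
K has value 11.15 s → rank 4.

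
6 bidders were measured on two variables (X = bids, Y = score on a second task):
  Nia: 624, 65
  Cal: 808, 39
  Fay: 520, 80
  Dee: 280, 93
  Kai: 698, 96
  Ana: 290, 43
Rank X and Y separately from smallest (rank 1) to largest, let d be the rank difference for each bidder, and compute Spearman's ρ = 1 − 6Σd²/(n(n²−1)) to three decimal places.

-0.257

Ranks of variable 1: 4, 6, 3, 1, 5, 2
Ranks of variable 2: 3, 1, 4, 5, 6, 2
d = r₁ − r₂: 1, 5, -1, -4, -1, 0
d²: 1, 25, 1, 16, 1, 0; Σd² = 44
ρ = 1 − 6·44/(6·35) = 1 − 264/210 = -0.257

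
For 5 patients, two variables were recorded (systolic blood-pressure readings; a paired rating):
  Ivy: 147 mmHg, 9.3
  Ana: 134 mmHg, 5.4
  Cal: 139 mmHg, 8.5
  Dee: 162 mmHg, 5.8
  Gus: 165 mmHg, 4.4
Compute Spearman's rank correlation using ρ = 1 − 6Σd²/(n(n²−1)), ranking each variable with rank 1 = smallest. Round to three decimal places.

Ranks of variable 1: 3, 1, 2, 4, 5
Ranks of variable 2: 5, 2, 4, 3, 1
d = r₁ − r₂: -2, -1, -2, 1, 4
d²: 4, 1, 4, 1, 16; Σd² = 26
ρ = 1 − 6·26/(5·24) = 1 − 156/120 = -0.300

-0.300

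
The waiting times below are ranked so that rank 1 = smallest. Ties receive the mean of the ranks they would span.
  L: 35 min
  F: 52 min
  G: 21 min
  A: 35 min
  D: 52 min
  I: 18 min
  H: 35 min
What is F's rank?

6.5

Sorted (ascending): 18, 21, 35, 35, 35, 52, 52
The 3 values of 35 occupy positions 3–5 → average rank 4.
The 2 values of 52 occupy positions 6–7 → average rank (6+7)/2 = 6.5.
F has value 52 min → rank 6.5.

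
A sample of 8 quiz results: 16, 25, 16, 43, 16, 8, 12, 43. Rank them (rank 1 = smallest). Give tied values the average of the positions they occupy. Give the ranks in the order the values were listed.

Sorted (ascending): 8, 12, 16, 16, 16, 25, 43, 43
The 3 values of 16 occupy positions 3–5 → average rank 4.
The 2 values of 43 occupy positions 7–8 → average rank (7+8)/2 = 7.5.

4, 6, 4, 7.5, 4, 1, 2, 7.5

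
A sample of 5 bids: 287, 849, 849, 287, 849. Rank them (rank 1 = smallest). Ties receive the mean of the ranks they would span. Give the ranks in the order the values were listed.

Sorted (ascending): 287, 287, 849, 849, 849
The 2 values of 287 occupy positions 1–2 → average rank (1+2)/2 = 1.5.
The 3 values of 849 occupy positions 3–5 → average rank 4.

1.5, 4, 4, 1.5, 4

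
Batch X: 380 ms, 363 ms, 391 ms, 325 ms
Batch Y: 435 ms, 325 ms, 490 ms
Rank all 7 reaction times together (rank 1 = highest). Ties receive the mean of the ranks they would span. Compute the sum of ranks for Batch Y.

Sorted (descending): 490, 435, 391, 380, 363, 325, 325
The 2 values of 325 occupy positions 6–7 → average rank (6+7)/2 = 6.5.
Batch Y values → pooled ranks: 435→2, 325→6.5, 490→1
Rank sum = 2 + 6.5 + 1 = 9.5

9.5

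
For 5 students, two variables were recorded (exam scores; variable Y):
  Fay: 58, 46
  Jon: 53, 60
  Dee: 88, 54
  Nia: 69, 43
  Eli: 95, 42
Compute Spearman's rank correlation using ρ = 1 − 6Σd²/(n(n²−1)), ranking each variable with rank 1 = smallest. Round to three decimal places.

-0.700

Ranks of variable 1: 2, 1, 4, 3, 5
Ranks of variable 2: 3, 5, 4, 2, 1
d = r₁ − r₂: -1, -4, 0, 1, 4
d²: 1, 16, 0, 1, 16; Σd² = 34
ρ = 1 − 6·34/(5·24) = 1 − 204/120 = -0.700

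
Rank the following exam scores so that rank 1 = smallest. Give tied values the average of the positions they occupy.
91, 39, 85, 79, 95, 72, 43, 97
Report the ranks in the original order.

6, 1, 5, 4, 7, 3, 2, 8

Sorted (ascending): 39, 43, 72, 79, 85, 91, 95, 97
No ties — each value takes its position as its rank.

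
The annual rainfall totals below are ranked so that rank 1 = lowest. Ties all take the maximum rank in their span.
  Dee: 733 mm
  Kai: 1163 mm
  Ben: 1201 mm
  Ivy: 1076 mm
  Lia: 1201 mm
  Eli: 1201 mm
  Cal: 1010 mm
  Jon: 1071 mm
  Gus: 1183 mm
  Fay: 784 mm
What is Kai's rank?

Sorted (ascending): 733, 784, 1010, 1071, 1076, 1163, 1183, 1201, 1201, 1201
The 3 values of 1201 occupy positions 8–10 → each gets rank 10.
Kai has value 1163 mm → rank 6.

6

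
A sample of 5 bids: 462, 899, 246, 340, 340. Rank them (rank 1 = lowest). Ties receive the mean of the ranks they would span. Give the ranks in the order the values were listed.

4, 5, 1, 2.5, 2.5

Sorted (ascending): 246, 340, 340, 462, 899
The 2 values of 340 occupy positions 2–3 → average rank (2+3)/2 = 2.5.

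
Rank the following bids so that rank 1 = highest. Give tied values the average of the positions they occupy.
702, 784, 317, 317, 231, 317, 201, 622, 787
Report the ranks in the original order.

Sorted (descending): 787, 784, 702, 622, 317, 317, 317, 231, 201
The 3 values of 317 occupy positions 5–7 → average rank 6.

3, 2, 6, 6, 8, 6, 9, 4, 1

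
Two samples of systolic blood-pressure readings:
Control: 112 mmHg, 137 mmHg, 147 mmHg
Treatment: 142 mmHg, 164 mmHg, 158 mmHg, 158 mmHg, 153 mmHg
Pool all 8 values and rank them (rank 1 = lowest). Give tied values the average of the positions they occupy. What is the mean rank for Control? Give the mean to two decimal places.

2.33

Sorted (ascending): 112, 137, 142, 147, 153, 158, 158, 164
The 2 values of 158 occupy positions 6–7 → average rank (6+7)/2 = 6.5.
Control values → pooled ranks: 112→1, 137→2, 147→4
Mean rank = (1 + 2 + 4) / 3 = 2.33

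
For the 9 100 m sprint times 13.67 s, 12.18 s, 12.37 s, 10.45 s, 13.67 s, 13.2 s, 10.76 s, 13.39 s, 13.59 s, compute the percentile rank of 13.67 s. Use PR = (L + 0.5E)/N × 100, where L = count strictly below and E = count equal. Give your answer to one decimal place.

88.9

N = 9.
Strictly below 13.67: 7. Equal to 13.67: 2.
PR = (7 + 0.5·2)/9 × 100 = 88.9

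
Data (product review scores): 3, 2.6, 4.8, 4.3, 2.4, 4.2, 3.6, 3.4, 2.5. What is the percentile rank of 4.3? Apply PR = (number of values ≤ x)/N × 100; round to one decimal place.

88.9

N = 9.
Strictly below 4.3: 7. Equal to 4.3: 1.
PR = 8/9 × 100 = 88.9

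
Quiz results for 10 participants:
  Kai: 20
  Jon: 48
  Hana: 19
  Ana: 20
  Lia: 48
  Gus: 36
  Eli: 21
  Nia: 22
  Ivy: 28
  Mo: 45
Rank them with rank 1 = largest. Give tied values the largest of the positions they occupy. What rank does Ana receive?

Sorted (descending): 48, 48, 45, 36, 28, 22, 21, 20, 20, 19
The 2 values of 48 occupy positions 1–2 → each gets rank 2.
The 2 values of 20 occupy positions 8–9 → each gets rank 9.
Ana has value 20 → rank 9.

9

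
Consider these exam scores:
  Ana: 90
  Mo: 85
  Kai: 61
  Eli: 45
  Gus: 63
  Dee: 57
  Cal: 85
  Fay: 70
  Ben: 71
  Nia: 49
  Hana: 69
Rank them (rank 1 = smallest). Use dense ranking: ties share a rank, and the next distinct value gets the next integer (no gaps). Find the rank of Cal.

Sorted (ascending): 45, 49, 57, 61, 63, 69, 70, 71, 85, 85, 90
The 2 values of 85 share dense rank 9.
Remaining distinct values take the next consecutive integers.
Cal has value 85 → rank 9.

9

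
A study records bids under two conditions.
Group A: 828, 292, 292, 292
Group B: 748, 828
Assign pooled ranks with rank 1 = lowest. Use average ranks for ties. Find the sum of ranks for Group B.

9.5

Sorted (ascending): 292, 292, 292, 748, 828, 828
The 3 values of 292 occupy positions 1–3 → average rank 2.
The 2 values of 828 occupy positions 5–6 → average rank (5+6)/2 = 5.5.
Group B values → pooled ranks: 748→4, 828→5.5
Rank sum = 4 + 5.5 = 9.5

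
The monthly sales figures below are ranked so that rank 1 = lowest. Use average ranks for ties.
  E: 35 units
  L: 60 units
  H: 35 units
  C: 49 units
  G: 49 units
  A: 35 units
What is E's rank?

2

Sorted (ascending): 35, 35, 35, 49, 49, 60
The 3 values of 35 occupy positions 1–3 → average rank 2.
The 2 values of 49 occupy positions 4–5 → average rank (4+5)/2 = 4.5.
E has value 35 units → rank 2.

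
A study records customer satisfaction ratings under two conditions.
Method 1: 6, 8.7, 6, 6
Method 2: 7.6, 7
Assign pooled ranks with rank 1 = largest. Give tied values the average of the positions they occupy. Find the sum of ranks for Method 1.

16

Sorted (descending): 8.7, 7.6, 7, 6, 6, 6
The 3 values of 6 occupy positions 4–6 → average rank 5.
Method 1 values → pooled ranks: 6→5, 8.7→1, 6→5, 6→5
Rank sum = 5 + 1 + 5 + 5 = 16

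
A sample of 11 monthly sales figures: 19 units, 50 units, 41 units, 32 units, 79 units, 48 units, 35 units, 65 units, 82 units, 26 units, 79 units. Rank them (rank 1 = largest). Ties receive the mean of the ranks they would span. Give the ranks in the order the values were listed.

11, 5, 7, 9, 2.5, 6, 8, 4, 1, 10, 2.5

Sorted (descending): 82, 79, 79, 65, 50, 48, 41, 35, 32, 26, 19
The 2 values of 79 occupy positions 2–3 → average rank (2+3)/2 = 2.5.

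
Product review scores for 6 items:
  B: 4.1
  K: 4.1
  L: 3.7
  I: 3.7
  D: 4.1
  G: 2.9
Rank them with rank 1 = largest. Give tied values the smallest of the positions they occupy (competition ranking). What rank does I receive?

Sorted (descending): 4.1, 4.1, 4.1, 3.7, 3.7, 2.9
The 3 values of 4.1 occupy positions 1–3 → each gets rank 1.
The 2 values of 3.7 occupy positions 4–5 → each gets rank 4.
I has value 3.7 → rank 4.

4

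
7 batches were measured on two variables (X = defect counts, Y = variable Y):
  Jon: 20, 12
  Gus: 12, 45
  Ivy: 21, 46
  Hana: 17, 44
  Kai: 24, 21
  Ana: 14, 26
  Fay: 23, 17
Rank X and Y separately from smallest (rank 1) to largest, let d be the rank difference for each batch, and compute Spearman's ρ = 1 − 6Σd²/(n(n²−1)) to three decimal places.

Ranks of variable 1: 4, 1, 5, 3, 7, 2, 6
Ranks of variable 2: 1, 6, 7, 5, 3, 4, 2
d = r₁ − r₂: 3, -5, -2, -2, 4, -2, 4
d²: 9, 25, 4, 4, 16, 4, 16; Σd² = 78
ρ = 1 − 6·78/(7·48) = 1 − 468/336 = -0.393

-0.393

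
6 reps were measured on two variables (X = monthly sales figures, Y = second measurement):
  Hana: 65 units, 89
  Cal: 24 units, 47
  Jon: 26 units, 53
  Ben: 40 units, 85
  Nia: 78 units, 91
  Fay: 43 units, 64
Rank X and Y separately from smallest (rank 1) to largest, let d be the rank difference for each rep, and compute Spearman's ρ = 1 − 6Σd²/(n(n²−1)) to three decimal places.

0.943

Ranks of variable 1: 5, 1, 2, 3, 6, 4
Ranks of variable 2: 5, 1, 2, 4, 6, 3
d = r₁ − r₂: 0, 0, 0, -1, 0, 1
d²: 0, 0, 0, 1, 0, 1; Σd² = 2
ρ = 1 − 6·2/(6·35) = 1 − 12/210 = 0.943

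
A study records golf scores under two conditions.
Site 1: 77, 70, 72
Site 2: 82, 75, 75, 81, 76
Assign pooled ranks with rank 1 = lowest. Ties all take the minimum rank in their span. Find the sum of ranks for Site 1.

9

Sorted (ascending): 70, 72, 75, 75, 76, 77, 81, 82
The 2 values of 75 occupy positions 3–4 → each gets rank 3.
Site 1 values → pooled ranks: 77→6, 70→1, 72→2
Rank sum = 6 + 1 + 2 = 9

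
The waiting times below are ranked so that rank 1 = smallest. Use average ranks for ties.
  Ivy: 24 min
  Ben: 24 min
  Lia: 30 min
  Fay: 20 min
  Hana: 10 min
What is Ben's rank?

Sorted (ascending): 10, 20, 24, 24, 30
The 2 values of 24 occupy positions 3–4 → average rank (3+4)/2 = 3.5.
Ben has value 24 min → rank 3.5.

3.5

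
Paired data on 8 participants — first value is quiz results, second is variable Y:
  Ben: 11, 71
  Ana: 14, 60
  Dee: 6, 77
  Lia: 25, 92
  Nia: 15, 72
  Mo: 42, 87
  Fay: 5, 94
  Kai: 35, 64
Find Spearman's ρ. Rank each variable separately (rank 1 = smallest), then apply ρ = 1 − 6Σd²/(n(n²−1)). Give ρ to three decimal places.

Ranks of variable 1: 3, 4, 2, 6, 5, 8, 1, 7
Ranks of variable 2: 3, 1, 5, 7, 4, 6, 8, 2
d = r₁ − r₂: 0, 3, -3, -1, 1, 2, -7, 5
d²: 0, 9, 9, 1, 1, 4, 49, 25; Σd² = 98
ρ = 1 − 6·98/(8·63) = 1 − 588/504 = -0.167

-0.167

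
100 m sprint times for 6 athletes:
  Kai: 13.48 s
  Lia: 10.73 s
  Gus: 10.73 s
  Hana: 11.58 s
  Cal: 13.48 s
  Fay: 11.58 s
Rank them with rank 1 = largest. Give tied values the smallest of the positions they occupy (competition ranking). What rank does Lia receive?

5

Sorted (descending): 13.48, 13.48, 11.58, 11.58, 10.73, 10.73
The 2 values of 13.48 occupy positions 1–2 → each gets rank 1.
The 2 values of 11.58 occupy positions 3–4 → each gets rank 3.
The 2 values of 10.73 occupy positions 5–6 → each gets rank 5.
Lia has value 10.73 s → rank 5.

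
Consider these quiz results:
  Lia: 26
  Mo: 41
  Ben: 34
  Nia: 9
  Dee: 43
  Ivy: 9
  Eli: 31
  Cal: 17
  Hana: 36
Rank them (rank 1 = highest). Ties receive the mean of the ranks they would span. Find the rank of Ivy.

Sorted (descending): 43, 41, 36, 34, 31, 26, 17, 9, 9
The 2 values of 9 occupy positions 8–9 → average rank (8+9)/2 = 8.5.
Ivy has value 9 → rank 8.5.

8.5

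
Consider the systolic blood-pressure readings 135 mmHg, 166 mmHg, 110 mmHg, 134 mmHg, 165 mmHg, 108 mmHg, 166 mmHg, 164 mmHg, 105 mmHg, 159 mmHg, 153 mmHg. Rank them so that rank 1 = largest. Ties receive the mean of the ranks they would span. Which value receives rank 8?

134

Sorted (descending): 166, 166, 165, 164, 159, 153, 135, 134, 110, 108, 105
The 2 values of 166 occupy positions 1–2 → average rank (1+2)/2 = 1.5.
Rank 8 → value 134.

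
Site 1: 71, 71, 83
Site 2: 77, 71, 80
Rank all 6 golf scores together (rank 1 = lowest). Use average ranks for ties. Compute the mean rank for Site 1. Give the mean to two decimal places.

3.33

Sorted (ascending): 71, 71, 71, 77, 80, 83
The 3 values of 71 occupy positions 1–3 → average rank 2.
Site 1 values → pooled ranks: 71→2, 71→2, 83→6
Mean rank = (2 + 2 + 6) / 3 = 3.33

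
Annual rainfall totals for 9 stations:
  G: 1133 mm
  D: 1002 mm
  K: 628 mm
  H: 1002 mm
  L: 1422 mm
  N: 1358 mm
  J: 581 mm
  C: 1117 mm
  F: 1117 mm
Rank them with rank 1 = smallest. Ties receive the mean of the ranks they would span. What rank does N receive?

Sorted (ascending): 581, 628, 1002, 1002, 1117, 1117, 1133, 1358, 1422
The 2 values of 1002 occupy positions 3–4 → average rank (3+4)/2 = 3.5.
The 2 values of 1117 occupy positions 5–6 → average rank (5+6)/2 = 5.5.
N has value 1358 mm → rank 8.

8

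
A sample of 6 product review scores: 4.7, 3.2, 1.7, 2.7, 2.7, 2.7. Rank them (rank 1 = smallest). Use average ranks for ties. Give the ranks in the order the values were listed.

6, 5, 1, 3, 3, 3

Sorted (ascending): 1.7, 2.7, 2.7, 2.7, 3.2, 4.7
The 3 values of 2.7 occupy positions 2–4 → average rank 3.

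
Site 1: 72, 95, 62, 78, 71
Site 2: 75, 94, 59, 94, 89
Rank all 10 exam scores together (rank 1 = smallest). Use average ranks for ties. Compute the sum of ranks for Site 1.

25

Sorted (ascending): 59, 62, 71, 72, 75, 78, 89, 94, 94, 95
The 2 values of 94 occupy positions 8–9 → average rank (8+9)/2 = 8.5.
Site 1 values → pooled ranks: 72→4, 95→10, 62→2, 78→6, 71→3
Rank sum = 4 + 10 + 2 + 6 + 3 = 25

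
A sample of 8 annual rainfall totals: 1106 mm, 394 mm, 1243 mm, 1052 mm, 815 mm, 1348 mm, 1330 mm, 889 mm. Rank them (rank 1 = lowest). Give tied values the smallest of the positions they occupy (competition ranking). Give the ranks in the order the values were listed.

Sorted (ascending): 394, 815, 889, 1052, 1106, 1243, 1330, 1348
No ties — each value takes its position as its rank.

5, 1, 6, 4, 2, 8, 7, 3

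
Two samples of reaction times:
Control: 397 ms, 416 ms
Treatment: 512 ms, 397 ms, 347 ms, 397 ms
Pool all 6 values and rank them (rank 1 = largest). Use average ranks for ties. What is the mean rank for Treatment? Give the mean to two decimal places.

3.75

Sorted (descending): 512, 416, 397, 397, 397, 347
The 3 values of 397 occupy positions 3–5 → average rank 4.
Treatment values → pooled ranks: 512→1, 397→4, 347→6, 397→4
Mean rank = (1 + 4 + 6 + 4) / 4 = 3.75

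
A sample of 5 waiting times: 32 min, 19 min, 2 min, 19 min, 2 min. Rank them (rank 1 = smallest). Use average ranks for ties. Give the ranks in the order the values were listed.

5, 3.5, 1.5, 3.5, 1.5

Sorted (ascending): 2, 2, 19, 19, 32
The 2 values of 2 occupy positions 1–2 → average rank (1+2)/2 = 1.5.
The 2 values of 19 occupy positions 3–4 → average rank (3+4)/2 = 3.5.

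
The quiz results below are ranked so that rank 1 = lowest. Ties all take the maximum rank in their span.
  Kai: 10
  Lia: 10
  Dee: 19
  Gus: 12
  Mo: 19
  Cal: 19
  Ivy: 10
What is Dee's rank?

Sorted (ascending): 10, 10, 10, 12, 19, 19, 19
The 3 values of 10 occupy positions 1–3 → each gets rank 3.
The 3 values of 19 occupy positions 5–7 → each gets rank 7.
Dee has value 19 → rank 7.

7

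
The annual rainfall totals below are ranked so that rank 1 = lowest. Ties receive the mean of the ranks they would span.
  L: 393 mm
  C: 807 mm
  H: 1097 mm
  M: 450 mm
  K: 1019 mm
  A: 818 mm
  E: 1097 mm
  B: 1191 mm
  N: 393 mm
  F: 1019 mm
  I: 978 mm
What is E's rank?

9.5

Sorted (ascending): 393, 393, 450, 807, 818, 978, 1019, 1019, 1097, 1097, 1191
The 2 values of 393 occupy positions 1–2 → average rank (1+2)/2 = 1.5.
The 2 values of 1019 occupy positions 7–8 → average rank (7+8)/2 = 7.5.
The 2 values of 1097 occupy positions 9–10 → average rank (9+10)/2 = 9.5.
E has value 1097 mm → rank 9.5.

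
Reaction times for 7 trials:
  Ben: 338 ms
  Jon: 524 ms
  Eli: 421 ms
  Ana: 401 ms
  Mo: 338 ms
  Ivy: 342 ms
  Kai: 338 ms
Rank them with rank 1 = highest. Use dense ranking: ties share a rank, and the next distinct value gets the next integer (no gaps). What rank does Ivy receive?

4

Sorted (descending): 524, 421, 401, 342, 338, 338, 338
The 3 values of 338 share dense rank 5.
Remaining distinct values take the next consecutive integers.
Ivy has value 342 ms → rank 4.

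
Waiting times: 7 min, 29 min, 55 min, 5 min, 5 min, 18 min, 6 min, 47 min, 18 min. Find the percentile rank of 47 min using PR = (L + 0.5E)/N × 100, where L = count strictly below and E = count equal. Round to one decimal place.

83.3

N = 9.
Strictly below 47: 7. Equal to 47: 1.
PR = (7 + 0.5·1)/9 × 100 = 83.3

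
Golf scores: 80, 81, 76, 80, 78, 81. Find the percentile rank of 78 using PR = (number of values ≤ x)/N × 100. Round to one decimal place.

33.3

N = 6.
Strictly below 78: 1. Equal to 78: 1.
PR = 2/6 × 100 = 33.3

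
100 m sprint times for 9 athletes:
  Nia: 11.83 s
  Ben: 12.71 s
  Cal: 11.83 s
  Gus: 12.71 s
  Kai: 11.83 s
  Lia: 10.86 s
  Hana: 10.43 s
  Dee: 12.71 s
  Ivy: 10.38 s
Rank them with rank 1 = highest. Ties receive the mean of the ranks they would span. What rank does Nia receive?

5

Sorted (descending): 12.71, 12.71, 12.71, 11.83, 11.83, 11.83, 10.86, 10.43, 10.38
The 3 values of 12.71 occupy positions 1–3 → average rank 2.
The 3 values of 11.83 occupy positions 4–6 → average rank 5.
Nia has value 11.83 s → rank 5.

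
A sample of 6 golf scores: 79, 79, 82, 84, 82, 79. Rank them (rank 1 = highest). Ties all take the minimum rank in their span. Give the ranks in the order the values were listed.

Sorted (descending): 84, 82, 82, 79, 79, 79
The 2 values of 82 occupy positions 2–3 → each gets rank 2.
The 3 values of 79 occupy positions 4–6 → each gets rank 4.

4, 4, 2, 1, 2, 4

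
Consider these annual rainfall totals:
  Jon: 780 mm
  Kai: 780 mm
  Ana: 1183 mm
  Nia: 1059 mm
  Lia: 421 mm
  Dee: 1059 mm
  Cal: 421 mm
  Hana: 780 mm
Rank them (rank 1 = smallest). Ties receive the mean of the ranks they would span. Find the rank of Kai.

4

Sorted (ascending): 421, 421, 780, 780, 780, 1059, 1059, 1183
The 2 values of 421 occupy positions 1–2 → average rank (1+2)/2 = 1.5.
The 3 values of 780 occupy positions 3–5 → average rank 4.
The 2 values of 1059 occupy positions 6–7 → average rank (6+7)/2 = 6.5.
Kai has value 780 mm → rank 4.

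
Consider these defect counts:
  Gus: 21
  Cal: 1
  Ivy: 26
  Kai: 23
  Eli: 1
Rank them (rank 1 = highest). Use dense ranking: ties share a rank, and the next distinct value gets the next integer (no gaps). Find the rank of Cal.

4

Sorted (descending): 26, 23, 21, 1, 1
The 2 values of 1 share dense rank 4.
Remaining distinct values take the next consecutive integers.
Cal has value 1 → rank 4.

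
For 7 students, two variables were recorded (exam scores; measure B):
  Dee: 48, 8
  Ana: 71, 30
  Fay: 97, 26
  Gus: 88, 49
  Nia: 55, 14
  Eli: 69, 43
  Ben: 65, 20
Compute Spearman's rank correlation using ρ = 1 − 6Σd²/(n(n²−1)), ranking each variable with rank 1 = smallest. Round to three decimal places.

0.750

Ranks of variable 1: 1, 5, 7, 6, 2, 4, 3
Ranks of variable 2: 1, 5, 4, 7, 2, 6, 3
d = r₁ − r₂: 0, 0, 3, -1, 0, -2, 0
d²: 0, 0, 9, 1, 0, 4, 0; Σd² = 14
ρ = 1 − 6·14/(7·48) = 1 − 84/336 = 0.750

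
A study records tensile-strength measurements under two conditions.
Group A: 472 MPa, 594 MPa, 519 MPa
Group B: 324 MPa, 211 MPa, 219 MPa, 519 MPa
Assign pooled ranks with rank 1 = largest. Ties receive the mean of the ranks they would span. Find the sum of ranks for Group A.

7.5

Sorted (descending): 594, 519, 519, 472, 324, 219, 211
The 2 values of 519 occupy positions 2–3 → average rank (2+3)/2 = 2.5.
Group A values → pooled ranks: 472→4, 594→1, 519→2.5
Rank sum = 4 + 1 + 2.5 = 7.5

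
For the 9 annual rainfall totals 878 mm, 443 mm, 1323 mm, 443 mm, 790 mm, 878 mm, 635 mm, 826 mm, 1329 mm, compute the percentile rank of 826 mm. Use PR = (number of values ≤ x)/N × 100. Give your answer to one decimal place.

N = 9.
Strictly below 826: 4. Equal to 826: 1.
PR = 5/9 × 100 = 55.6

55.6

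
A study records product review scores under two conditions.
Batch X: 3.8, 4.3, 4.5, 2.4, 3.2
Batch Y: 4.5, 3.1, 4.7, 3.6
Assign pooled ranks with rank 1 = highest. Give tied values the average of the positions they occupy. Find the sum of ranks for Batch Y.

Sorted (descending): 4.7, 4.5, 4.5, 4.3, 3.8, 3.6, 3.2, 3.1, 2.4
The 2 values of 4.5 occupy positions 2–3 → average rank (2+3)/2 = 2.5.
Batch Y values → pooled ranks: 4.5→2.5, 3.1→8, 4.7→1, 3.6→6
Rank sum = 2.5 + 8 + 1 + 6 = 17.5

17.5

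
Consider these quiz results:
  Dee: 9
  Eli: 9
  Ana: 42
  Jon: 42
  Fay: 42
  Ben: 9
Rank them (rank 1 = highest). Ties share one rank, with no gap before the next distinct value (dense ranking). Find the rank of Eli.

Sorted (descending): 42, 42, 42, 9, 9, 9
The 3 values of 42 share dense rank 1.
The 3 values of 9 share dense rank 2.
Eli has value 9 → rank 2.

2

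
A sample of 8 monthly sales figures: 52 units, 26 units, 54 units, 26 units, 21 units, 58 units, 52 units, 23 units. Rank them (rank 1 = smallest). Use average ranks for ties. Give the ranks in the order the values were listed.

Sorted (ascending): 21, 23, 26, 26, 52, 52, 54, 58
The 2 values of 26 occupy positions 3–4 → average rank (3+4)/2 = 3.5.
The 2 values of 52 occupy positions 5–6 → average rank (5+6)/2 = 5.5.

5.5, 3.5, 7, 3.5, 1, 8, 5.5, 2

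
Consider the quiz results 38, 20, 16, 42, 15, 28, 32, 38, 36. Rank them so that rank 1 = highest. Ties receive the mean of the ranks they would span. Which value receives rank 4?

Sorted (descending): 42, 38, 38, 36, 32, 28, 20, 16, 15
The 2 values of 38 occupy positions 2–3 → average rank (2+3)/2 = 2.5.
Rank 4 → value 36.

36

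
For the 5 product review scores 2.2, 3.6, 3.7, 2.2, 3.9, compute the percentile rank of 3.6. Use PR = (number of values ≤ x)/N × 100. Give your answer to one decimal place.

60.0

N = 5.
Strictly below 3.6: 2. Equal to 3.6: 1.
PR = 3/5 × 100 = 60.0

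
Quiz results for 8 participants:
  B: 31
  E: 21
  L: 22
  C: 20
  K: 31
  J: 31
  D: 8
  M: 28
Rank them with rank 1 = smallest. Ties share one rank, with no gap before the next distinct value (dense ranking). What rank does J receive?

6

Sorted (ascending): 8, 20, 21, 22, 28, 31, 31, 31
The 3 values of 31 share dense rank 6.
Remaining distinct values take the next consecutive integers.
J has value 31 → rank 6.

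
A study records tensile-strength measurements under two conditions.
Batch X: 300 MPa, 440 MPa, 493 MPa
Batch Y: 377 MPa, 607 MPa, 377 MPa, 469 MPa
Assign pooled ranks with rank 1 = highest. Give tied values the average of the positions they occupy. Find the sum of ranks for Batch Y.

Sorted (descending): 607, 493, 469, 440, 377, 377, 300
The 2 values of 377 occupy positions 5–6 → average rank (5+6)/2 = 5.5.
Batch Y values → pooled ranks: 377→5.5, 607→1, 377→5.5, 469→3
Rank sum = 5.5 + 1 + 5.5 + 3 = 15

15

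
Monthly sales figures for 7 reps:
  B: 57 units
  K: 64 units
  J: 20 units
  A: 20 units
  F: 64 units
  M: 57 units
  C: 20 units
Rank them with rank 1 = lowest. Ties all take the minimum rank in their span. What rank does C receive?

1

Sorted (ascending): 20, 20, 20, 57, 57, 64, 64
The 3 values of 20 occupy positions 1–3 → each gets rank 1.
The 2 values of 57 occupy positions 4–5 → each gets rank 4.
The 2 values of 64 occupy positions 6–7 → each gets rank 6.
C has value 20 units → rank 1.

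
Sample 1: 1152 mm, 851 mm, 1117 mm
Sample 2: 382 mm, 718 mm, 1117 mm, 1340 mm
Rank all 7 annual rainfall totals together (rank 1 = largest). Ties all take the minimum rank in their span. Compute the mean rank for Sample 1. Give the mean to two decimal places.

3.33

Sorted (descending): 1340, 1152, 1117, 1117, 851, 718, 382
The 2 values of 1117 occupy positions 3–4 → each gets rank 3.
Sample 1 values → pooled ranks: 1152→2, 851→5, 1117→3
Mean rank = (2 + 5 + 3) / 3 = 3.33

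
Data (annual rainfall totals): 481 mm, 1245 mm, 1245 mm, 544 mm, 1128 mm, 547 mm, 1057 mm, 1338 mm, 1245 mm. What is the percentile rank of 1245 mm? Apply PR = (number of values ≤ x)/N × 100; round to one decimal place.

N = 9.
Strictly below 1245: 5. Equal to 1245: 3.
PR = 8/9 × 100 = 88.9

88.9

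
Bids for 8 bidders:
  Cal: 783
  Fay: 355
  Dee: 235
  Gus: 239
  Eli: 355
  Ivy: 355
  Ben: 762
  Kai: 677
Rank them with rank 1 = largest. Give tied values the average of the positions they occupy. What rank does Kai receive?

Sorted (descending): 783, 762, 677, 355, 355, 355, 239, 235
The 3 values of 355 occupy positions 4–6 → average rank 5.
Kai has value 677 → rank 3.

3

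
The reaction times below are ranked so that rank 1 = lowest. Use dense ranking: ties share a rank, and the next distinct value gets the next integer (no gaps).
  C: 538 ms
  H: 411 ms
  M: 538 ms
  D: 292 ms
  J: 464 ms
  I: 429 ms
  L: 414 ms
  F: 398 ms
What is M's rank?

Sorted (ascending): 292, 398, 411, 414, 429, 464, 538, 538
The 2 values of 538 share dense rank 7.
Remaining distinct values take the next consecutive integers.
M has value 538 ms → rank 7.

7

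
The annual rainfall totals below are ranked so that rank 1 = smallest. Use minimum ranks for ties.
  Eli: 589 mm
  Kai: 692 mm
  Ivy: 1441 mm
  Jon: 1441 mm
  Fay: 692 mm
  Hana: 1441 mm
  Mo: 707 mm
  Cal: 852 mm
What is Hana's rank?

6

Sorted (ascending): 589, 692, 692, 707, 852, 1441, 1441, 1441
The 2 values of 692 occupy positions 2–3 → each gets rank 2.
The 3 values of 1441 occupy positions 6–8 → each gets rank 6.
Hana has value 1441 mm → rank 6.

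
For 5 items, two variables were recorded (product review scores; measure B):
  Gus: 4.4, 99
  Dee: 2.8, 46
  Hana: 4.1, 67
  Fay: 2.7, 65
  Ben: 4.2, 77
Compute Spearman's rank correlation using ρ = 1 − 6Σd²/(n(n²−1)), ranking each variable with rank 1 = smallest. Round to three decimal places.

0.900

Ranks of variable 1: 5, 2, 3, 1, 4
Ranks of variable 2: 5, 1, 3, 2, 4
d = r₁ − r₂: 0, 1, 0, -1, 0
d²: 0, 1, 0, 1, 0; Σd² = 2
ρ = 1 − 6·2/(5·24) = 1 − 12/120 = 0.900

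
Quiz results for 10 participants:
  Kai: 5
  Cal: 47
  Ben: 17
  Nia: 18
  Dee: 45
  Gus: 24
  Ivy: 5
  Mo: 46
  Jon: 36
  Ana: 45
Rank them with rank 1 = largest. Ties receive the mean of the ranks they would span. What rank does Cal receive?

1

Sorted (descending): 47, 46, 45, 45, 36, 24, 18, 17, 5, 5
The 2 values of 45 occupy positions 3–4 → average rank (3+4)/2 = 3.5.
The 2 values of 5 occupy positions 9–10 → average rank (9+10)/2 = 9.5.
Cal has value 47 → rank 1.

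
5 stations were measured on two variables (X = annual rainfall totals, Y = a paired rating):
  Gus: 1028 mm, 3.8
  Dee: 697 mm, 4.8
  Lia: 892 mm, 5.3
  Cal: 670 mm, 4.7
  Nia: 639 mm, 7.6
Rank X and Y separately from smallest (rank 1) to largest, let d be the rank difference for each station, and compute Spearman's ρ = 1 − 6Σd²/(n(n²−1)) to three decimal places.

Ranks of variable 1: 5, 3, 4, 2, 1
Ranks of variable 2: 1, 3, 4, 2, 5
d = r₁ − r₂: 4, 0, 0, 0, -4
d²: 16, 0, 0, 0, 16; Σd² = 32
ρ = 1 − 6·32/(5·24) = 1 − 192/120 = -0.600

-0.600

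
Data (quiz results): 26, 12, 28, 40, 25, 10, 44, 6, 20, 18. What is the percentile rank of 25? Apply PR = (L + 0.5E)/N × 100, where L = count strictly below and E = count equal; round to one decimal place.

55.0

N = 10.
Strictly below 25: 5. Equal to 25: 1.
PR = (5 + 0.5·1)/10 × 100 = 55.0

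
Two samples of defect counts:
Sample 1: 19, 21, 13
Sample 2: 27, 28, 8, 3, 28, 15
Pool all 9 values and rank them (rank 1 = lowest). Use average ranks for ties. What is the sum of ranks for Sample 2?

31

Sorted (ascending): 3, 8, 13, 15, 19, 21, 27, 28, 28
The 2 values of 28 occupy positions 8–9 → average rank (8+9)/2 = 8.5.
Sample 2 values → pooled ranks: 27→7, 28→8.5, 8→2, 3→1, 28→8.5, 15→4
Rank sum = 7 + 8.5 + 2 + 1 + 8.5 + 4 = 31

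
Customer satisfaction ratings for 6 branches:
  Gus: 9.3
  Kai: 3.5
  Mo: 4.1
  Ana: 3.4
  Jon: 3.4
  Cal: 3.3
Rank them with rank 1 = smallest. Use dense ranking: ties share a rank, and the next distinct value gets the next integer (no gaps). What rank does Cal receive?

Sorted (ascending): 3.3, 3.4, 3.4, 3.5, 4.1, 9.3
The 2 values of 3.4 share dense rank 2.
Remaining distinct values take the next consecutive integers.
Cal has value 3.3 → rank 1.

1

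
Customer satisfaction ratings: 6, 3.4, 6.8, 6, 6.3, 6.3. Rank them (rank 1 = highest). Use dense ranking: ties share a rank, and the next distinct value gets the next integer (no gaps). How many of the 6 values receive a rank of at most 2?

Sorted (descending): 6.8, 6.3, 6.3, 6, 6, 3.4
The 2 values of 6.3 share dense rank 2.
The 2 values of 6 share dense rank 3.
Remaining distinct values take the next consecutive integers.
Ranks ≤ 2: {1, 2, 2} → 3 values.

3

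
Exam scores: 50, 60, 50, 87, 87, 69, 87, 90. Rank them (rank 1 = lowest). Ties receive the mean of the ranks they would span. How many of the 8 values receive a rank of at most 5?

Sorted (ascending): 50, 50, 60, 69, 87, 87, 87, 90
The 2 values of 50 occupy positions 1–2 → average rank (1+2)/2 = 1.5.
The 3 values of 87 occupy positions 5–7 → average rank 6.
Ranks ≤ 5: {1.5, 1.5, 3, 4} → 4 values.

4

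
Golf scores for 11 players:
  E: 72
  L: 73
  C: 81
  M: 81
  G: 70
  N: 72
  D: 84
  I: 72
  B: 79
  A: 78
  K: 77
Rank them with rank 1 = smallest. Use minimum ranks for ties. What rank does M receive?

Sorted (ascending): 70, 72, 72, 72, 73, 77, 78, 79, 81, 81, 84
The 3 values of 72 occupy positions 2–4 → each gets rank 2.
The 2 values of 81 occupy positions 9–10 → each gets rank 9.
M has value 81 → rank 9.

9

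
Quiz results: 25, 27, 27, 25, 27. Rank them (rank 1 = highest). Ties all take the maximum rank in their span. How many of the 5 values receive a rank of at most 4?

Sorted (descending): 27, 27, 27, 25, 25
The 3 values of 27 occupy positions 1–3 → each gets rank 3.
The 2 values of 25 occupy positions 4–5 → each gets rank 5.
Ranks ≤ 4: {3, 3, 3} → 3 values.

3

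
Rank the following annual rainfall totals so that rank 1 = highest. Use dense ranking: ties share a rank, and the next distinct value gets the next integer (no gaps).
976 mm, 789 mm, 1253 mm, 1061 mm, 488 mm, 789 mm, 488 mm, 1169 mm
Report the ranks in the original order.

Sorted (descending): 1253, 1169, 1061, 976, 789, 789, 488, 488
The 2 values of 789 share dense rank 5.
The 2 values of 488 share dense rank 6.
Remaining distinct values take the next consecutive integers.

4, 5, 1, 3, 6, 5, 6, 2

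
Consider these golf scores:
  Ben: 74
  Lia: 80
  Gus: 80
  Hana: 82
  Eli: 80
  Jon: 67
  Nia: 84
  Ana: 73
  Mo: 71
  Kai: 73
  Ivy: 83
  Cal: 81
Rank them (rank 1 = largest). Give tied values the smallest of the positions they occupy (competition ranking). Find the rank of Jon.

Sorted (descending): 84, 83, 82, 81, 80, 80, 80, 74, 73, 73, 71, 67
The 3 values of 80 occupy positions 5–7 → each gets rank 5.
The 2 values of 73 occupy positions 9–10 → each gets rank 9.
Jon has value 67 → rank 12.

12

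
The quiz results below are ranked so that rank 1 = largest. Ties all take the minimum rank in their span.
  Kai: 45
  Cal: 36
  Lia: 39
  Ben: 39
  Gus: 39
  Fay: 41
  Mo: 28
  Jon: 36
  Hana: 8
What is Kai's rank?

Sorted (descending): 45, 41, 39, 39, 39, 36, 36, 28, 8
The 3 values of 39 occupy positions 3–5 → each gets rank 3.
The 2 values of 36 occupy positions 6–7 → each gets rank 6.
Kai has value 45 → rank 1.

1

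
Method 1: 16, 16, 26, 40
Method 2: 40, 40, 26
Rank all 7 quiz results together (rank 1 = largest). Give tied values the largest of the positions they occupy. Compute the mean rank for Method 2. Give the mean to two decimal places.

Sorted (descending): 40, 40, 40, 26, 26, 16, 16
The 3 values of 40 occupy positions 1–3 → each gets rank 3.
The 2 values of 26 occupy positions 4–5 → each gets rank 5.
The 2 values of 16 occupy positions 6–7 → each gets rank 7.
Method 2 values → pooled ranks: 40→3, 40→3, 26→5
Mean rank = (3 + 3 + 5) / 3 = 3.67

3.67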